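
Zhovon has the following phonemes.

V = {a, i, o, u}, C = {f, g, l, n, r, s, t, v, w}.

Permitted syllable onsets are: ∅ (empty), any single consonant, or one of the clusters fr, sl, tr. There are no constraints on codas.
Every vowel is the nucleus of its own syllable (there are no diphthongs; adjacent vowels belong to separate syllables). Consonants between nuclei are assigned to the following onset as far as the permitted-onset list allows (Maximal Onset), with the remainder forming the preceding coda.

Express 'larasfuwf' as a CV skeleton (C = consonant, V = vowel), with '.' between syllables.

CV.CVC.CVCC

Nuclei (vowels): a, a, u → 3 syllables.
σ1/σ2 boundary: /r/ is a single consonant, so it becomes the next onset.
σ2/σ3 boundary: /sf/; trying suffixes from longest down, /f/ is the first permitted one, so coda /s/ | onset /f/.
Syllabification: la.ras.fuwf.
Mapping each syllable to C/V: /la/ → CV, /ras/ → CVC, /fuwf/ → CVCC.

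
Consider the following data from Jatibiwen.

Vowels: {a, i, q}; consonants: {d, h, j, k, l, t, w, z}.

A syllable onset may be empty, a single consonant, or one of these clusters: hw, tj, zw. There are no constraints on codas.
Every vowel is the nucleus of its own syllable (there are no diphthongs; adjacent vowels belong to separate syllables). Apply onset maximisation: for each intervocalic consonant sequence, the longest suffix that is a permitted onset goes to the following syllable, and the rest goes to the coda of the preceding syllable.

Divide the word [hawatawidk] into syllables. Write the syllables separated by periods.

ha.wa.ta.widk

The vowels are a, a, a, i — 4 nuclei, so 4 syllables.
Between /a/ (V1) and /a/ (V2): /w/ → onset of the next syllable (single consonants are always licit onsets).
Between /a/ (V2) and /a/ (V3): /t/ is a single consonant, so it becomes the next onset.
Between /a/ (V3) and /i/ (V4): /w/ → onset of the next syllable (single consonants are always licit onsets).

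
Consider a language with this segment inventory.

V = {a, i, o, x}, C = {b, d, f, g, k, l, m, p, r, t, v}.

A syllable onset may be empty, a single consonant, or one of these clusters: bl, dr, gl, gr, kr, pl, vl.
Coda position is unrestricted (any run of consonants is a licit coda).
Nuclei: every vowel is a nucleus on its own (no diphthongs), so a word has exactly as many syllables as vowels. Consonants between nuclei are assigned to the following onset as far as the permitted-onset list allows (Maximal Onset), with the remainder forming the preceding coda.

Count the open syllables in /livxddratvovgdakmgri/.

2

Nuclei (vowels): i, x, a, o, a, i → 6 syllables.
/i…x/ gap (V1→V2): /v/ is a single consonant, so it becomes the next onset.
/x…a/ gap (V2→V3): /ddr/ splits as /d/ + /dr/ (/dr/ is the longest suffix that is a licit onset).
/a…o/ gap (V3→V4): /tv/ splits as /t/ + /v/ (/v/ is the longest suffix that is a licit onset).
/o…a/ gap (V4→V5): /vgd/ — longest licit onset from the right is /d/, leaving /vg/ as coda.
/a…i/ gap (V5→V6): /kmgr/ splits as /km/ + /gr/ (/gr/ is the longest suffix that is a licit onset).
Putting it together: li.vxd.drat.vovg.dakm.gri.
Classifying each syllable: /li/ (open), /vxd/ (closed), /drat/ (closed), /vovg/ (closed), /dakm/ (closed), /gri/ (open).
Open syllables: 2.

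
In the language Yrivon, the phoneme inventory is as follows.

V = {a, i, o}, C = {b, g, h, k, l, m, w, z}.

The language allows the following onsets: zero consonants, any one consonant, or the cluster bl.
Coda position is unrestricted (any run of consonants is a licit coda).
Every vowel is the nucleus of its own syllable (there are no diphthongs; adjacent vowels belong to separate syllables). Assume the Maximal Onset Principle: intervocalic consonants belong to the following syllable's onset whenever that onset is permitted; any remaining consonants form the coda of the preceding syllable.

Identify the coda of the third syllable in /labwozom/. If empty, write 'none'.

Nuclei (vowels): a, o, o → 3 syllables.
Between /a/ (V1) and /o/ (V2): /bw/ — longest licit onset from the right is /w/, leaving /b/ as coda.
Between /o/ (V2) and /o/ (V3): /z/ → onset of the next syllable (single consonants are always licit onsets).
So the parse is lab.wo.zom.
Syllable 3 is /zom/: onset /z/, nucleus /o/, coda /m/.

m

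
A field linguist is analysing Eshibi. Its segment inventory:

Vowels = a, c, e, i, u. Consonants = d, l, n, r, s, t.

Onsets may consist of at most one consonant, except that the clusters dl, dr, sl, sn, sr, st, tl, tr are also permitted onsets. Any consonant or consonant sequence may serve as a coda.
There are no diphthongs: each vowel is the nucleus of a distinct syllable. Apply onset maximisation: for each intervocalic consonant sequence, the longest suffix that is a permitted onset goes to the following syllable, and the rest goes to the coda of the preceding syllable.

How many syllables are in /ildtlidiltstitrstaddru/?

6

Nuclei (vowels): i, i, i, i, a, u → 6 syllables.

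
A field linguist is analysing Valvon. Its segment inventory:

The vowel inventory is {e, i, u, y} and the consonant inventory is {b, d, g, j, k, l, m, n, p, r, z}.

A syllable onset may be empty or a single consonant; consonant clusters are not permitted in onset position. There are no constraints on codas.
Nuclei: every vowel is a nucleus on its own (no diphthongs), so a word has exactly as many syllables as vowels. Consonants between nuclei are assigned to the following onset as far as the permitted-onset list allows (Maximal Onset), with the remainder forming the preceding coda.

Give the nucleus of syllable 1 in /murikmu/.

u

Vowels present: u, i, u; each is a nucleus, giving 3 syllables.
The first nucleus (vowel 1 from the left) is /u/.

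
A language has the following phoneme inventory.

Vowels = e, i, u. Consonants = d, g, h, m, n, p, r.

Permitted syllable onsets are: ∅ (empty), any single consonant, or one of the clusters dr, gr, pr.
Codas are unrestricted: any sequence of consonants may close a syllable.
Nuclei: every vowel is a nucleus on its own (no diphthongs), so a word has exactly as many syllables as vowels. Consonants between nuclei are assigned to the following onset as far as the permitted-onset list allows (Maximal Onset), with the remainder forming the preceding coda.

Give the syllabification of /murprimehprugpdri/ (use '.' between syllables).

mur.pri.meh.prugp.dri

Vowels present: u, i, e, u, i; each is a nucleus, giving 5 syllables.
V1 /u/ – V2 /i/: /rpr/ — longest licit onset from the right is /pr/, leaving /r/ as coda.
V2 /i/ – V3 /e/: /m/ is a single consonant, so it becomes the next onset.
V3 /e/ – V4 /u/: /hpr/ splits as /h/ + /pr/ (/pr/ is the longest suffix that is a licit onset).
V4 /u/ – V5 /i/: /gpdr/; trying suffixes from longest down, /dr/ is the first permitted one, so coda /gp/ | onset /dr/.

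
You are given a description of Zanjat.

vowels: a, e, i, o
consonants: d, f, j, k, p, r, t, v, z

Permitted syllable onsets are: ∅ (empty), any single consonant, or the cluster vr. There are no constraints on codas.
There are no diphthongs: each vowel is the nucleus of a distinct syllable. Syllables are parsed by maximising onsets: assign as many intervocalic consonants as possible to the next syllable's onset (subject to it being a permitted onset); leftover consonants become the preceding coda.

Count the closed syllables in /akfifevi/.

1

Nuclei (vowels): a, i, e, i → 4 syllables.
/a…i/ gap (V1→V2): /kf/; trying suffixes from longest down, /f/ is the first permitted one, so coda /k/ | onset /f/.
/i…e/ gap (V2→V3): /f/ → onset of the next syllable (single consonants are always licit onsets).
/e…i/ gap (V3→V4): /v/ → onset of the next syllable (single consonants are always licit onsets).
So the parse is ak.fi.fe.vi.
Classifying each syllable: /ak/ (closed), /fi/ (open), /fe/ (open), /vi/ (open).
Closed syllables: 1.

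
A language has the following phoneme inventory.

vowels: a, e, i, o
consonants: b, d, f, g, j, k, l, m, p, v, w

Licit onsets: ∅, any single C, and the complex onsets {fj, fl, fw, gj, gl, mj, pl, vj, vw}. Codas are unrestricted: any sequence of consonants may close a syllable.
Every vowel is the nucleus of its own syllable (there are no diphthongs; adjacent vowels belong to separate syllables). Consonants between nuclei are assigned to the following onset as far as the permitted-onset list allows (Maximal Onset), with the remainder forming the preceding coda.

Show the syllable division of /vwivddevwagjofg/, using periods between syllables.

vwivd.de.vwa.gjofg

The vowels are i, e, a, o — 4 nuclei, so 4 syllables.
σ1/σ2 boundary: /vdd/ — longest licit onset from the right is /d/, leaving /vd/ as coda.
σ2/σ3 boundary: /vw/ — entire cluster is a permitted onset → onset /vw/, coda ∅.
σ3/σ4 boundary: /gj/ is a licit onset in full, so it all attaches to the next syllable.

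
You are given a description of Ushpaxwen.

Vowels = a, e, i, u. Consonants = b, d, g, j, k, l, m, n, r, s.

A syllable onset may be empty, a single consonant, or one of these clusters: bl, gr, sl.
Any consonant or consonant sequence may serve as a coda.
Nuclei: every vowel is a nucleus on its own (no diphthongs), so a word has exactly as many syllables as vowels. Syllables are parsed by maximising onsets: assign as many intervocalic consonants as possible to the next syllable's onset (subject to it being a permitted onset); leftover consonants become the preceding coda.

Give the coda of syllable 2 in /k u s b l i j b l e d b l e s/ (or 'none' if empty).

j

The vowels are u, i, e, e — 4 nuclei, so 4 syllables.
σ1/σ2 boundary: cluster /sbl/ — the longest permitted-onset suffix is /bl/; onset = /bl/, preceding coda = /s/.
σ2/σ3 boundary: /jbl/ — longest licit onset from the right is /bl/, leaving /j/ as coda.
σ3/σ4 boundary: cluster /dbl/ — the longest permitted-onset suffix is /bl/; onset = /bl/, preceding coda = /d/.
Result: kus.blij.bled.bles.
Syllable 2 is /blij/: onset /bl/, nucleus /i/, coda /j/.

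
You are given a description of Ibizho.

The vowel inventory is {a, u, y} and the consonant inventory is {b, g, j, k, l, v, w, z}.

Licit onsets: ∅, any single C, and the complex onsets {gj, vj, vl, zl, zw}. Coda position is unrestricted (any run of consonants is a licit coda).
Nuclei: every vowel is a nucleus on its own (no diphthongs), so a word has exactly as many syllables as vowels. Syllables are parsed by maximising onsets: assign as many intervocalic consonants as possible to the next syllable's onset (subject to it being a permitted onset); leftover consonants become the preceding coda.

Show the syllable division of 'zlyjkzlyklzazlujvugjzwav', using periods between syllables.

zlyjk.zlykl.za.zluj.vugj.zwav

The vowels are y, y, a, u, u, a — 6 nuclei, so 6 syllables.
V1 /y/ – V2 /y/: /jkzl/ splits as /jk/ + /zl/ (/zl/ is the longest suffix that is a licit onset).
V2 /y/ – V3 /a/: cluster /klz/ — the longest permitted-onset suffix is /z/; onset = /z/, preceding coda = /kl/.
V3 /a/ – V4 /u/: cluster /zl/ — /zl/ is itself a permitted onset, so the whole cluster goes right; preceding coda = ∅.
V4 /u/ – V5 /u/: /jv/; trying suffixes from longest down, /v/ is the first permitted one, so coda /j/ | onset /v/.
V5 /u/ – V6 /a/: /gjzw/ splits as /gj/ + /zw/ (/zw/ is the longest suffix that is a licit onset).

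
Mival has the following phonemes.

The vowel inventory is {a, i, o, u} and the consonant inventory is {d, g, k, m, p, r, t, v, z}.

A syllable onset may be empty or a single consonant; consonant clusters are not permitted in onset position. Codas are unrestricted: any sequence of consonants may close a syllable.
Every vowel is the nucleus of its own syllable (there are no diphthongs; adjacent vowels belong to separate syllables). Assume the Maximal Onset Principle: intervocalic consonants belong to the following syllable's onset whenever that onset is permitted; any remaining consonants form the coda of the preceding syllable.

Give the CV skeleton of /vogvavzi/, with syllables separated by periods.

CVC.CVC.CV

The vowels are o, a, i — 3 nuclei, so 3 syllables.
Between /o/ (V1) and /a/ (V2): cluster /gv/ — the longest permitted-onset suffix is /v/; onset = /v/, preceding coda = /g/.
Between /a/ (V2) and /i/ (V3): cluster /vz/ — the longest permitted-onset suffix is /z/; onset = /z/, preceding coda = /v/.
Result: vog.vav.zi.
Mapping each syllable to C/V: /vog/ → CVC, /vav/ → CVC, /zi/ → CV.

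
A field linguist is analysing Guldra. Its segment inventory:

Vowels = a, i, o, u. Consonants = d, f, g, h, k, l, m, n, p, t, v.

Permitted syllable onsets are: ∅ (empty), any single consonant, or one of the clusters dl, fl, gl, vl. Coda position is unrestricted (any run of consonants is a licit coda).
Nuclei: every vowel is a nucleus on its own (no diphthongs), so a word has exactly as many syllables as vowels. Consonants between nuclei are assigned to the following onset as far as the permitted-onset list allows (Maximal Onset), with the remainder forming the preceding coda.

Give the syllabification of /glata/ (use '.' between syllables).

The vowels are a, a — 2 nuclei, so 2 syllables.
V1 /a/ – V2 /a/: just /t/ — single C goes to the following onset.

gla.ta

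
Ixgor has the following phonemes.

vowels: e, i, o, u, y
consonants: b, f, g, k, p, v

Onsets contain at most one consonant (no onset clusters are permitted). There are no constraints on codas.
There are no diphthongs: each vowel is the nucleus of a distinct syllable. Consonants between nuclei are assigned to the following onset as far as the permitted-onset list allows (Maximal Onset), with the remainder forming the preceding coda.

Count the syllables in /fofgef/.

Vowels present: o, e; each is a nucleus, giving 2 syllables.

2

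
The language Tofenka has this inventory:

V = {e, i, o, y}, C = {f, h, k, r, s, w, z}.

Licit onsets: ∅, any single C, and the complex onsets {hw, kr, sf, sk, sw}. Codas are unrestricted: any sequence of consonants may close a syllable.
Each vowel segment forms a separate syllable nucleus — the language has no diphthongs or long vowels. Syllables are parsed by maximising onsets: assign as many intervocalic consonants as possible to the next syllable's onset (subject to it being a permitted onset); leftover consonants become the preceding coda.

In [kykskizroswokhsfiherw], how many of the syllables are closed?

Nuclei (vowels): y, i, o, o, i, e → 6 syllables.
/y…i/ gap (V1→V2): /ksk/; trying suffixes from longest down, /sk/ is the first permitted one, so coda /k/ | onset /sk/.
/i…o/ gap (V2→V3): cluster /zr/ — the longest permitted-onset suffix is /r/; onset = /r/, preceding coda = /z/.
/o…o/ gap (V3→V4): cluster /sw/ — /sw/ is itself a permitted onset, so the whole cluster goes right; preceding coda = ∅.
/o…i/ gap (V4→V5): cluster /khsf/ — the longest permitted-onset suffix is /sf/; onset = /sf/, preceding coda = /kh/.
/i…e/ gap (V5→V6): just /h/ — single C goes to the following onset.
Syllabification: kyk.skiz.ro.swokh.sfi.herw.
Classifying each syllable: /kyk/ (closed), /skiz/ (closed), /ro/ (open), /swokh/ (closed), /sfi/ (open), /herw/ (closed).
Closed syllables: 4.

4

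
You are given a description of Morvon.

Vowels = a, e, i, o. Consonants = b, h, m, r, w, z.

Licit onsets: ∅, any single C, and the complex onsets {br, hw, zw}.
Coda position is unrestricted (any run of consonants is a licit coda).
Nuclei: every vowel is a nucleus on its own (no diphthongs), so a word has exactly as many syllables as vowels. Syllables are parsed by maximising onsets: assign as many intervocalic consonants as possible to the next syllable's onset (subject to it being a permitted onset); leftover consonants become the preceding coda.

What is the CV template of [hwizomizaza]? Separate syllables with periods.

CCV.CV.CV.CV.CV

Nuclei (vowels): i, o, i, a, a → 5 syllables.
Between /i/ (V1) and /o/ (V2): /z/ is a single consonant, so it becomes the next onset.
Between /o/ (V2) and /i/ (V3): /m/ is a single consonant, so it becomes the next onset.
Between /i/ (V3) and /a/ (V4): /z/ → onset of the next syllable (single consonants are always licit onsets).
Between /a/ (V4) and /a/ (V5): /z/ → onset of the next syllable (single consonants are always licit onsets).
Result: hwi.zo.mi.za.za.
Mapping each syllable to C/V: /hwi/ → CCV, /zo/ → CV, /mi/ → CV, /za/ → CV, /za/ → CV.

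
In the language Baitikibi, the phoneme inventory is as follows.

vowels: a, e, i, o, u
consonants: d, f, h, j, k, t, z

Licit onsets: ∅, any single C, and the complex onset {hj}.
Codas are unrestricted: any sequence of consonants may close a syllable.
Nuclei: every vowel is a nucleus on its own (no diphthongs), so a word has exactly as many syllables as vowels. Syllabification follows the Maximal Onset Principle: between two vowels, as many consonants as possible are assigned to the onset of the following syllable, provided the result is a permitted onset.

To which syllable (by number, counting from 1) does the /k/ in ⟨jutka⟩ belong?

2

The vowels are u, a — 2 nuclei, so 2 syllables.
V1 /u/ – V2 /a/: /tk/ splits as /t/ + /k/ (/k/ is the longest suffix that is a licit onset).
So the parse is jut.ka.
The /k/ is in the onset of syllable 2 (/ka/).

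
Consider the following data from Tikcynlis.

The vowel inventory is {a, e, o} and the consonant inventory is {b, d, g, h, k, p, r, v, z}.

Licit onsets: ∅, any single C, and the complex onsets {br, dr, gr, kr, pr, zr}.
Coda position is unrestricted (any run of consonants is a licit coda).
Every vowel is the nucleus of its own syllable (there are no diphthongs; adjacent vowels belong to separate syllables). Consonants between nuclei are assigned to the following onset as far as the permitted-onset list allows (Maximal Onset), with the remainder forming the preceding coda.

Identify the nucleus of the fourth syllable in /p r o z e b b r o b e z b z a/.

e

The vowels are o, e, o, e, a — 5 nuclei, so 5 syllables.
The fourth nucleus (vowel 4 from the left) is /e/.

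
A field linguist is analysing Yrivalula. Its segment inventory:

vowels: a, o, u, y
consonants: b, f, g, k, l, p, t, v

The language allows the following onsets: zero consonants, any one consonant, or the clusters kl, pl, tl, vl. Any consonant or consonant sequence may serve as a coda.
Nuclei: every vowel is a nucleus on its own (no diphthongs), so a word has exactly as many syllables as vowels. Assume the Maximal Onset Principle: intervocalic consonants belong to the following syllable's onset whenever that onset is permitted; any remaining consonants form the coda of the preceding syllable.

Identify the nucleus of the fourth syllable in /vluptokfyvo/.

The vowels are u, o, y, o — 4 nuclei, so 4 syllables.
The fourth nucleus (vowel 4 from the left) is /o/.

o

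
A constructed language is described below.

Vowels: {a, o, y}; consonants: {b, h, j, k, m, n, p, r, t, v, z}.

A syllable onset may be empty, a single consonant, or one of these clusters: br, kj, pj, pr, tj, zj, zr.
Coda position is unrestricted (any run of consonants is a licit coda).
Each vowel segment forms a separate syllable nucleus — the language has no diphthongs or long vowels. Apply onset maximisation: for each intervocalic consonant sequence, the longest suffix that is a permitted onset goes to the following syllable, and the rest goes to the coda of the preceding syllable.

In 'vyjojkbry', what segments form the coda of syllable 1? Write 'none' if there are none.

The vowels are y, o, y — 3 nuclei, so 3 syllables.
Between /y/ (V1) and /o/ (V2): just /j/ — single C goes to the following onset.
Between /o/ (V2) and /y/ (V3): /jkbr/ splits as /jk/ + /br/ (/br/ is the longest suffix that is a licit onset).
So the parse is vy.jojk.bry.
Syllable 1 is /vy/: onset /v/, nucleus /y/, coda ∅.

none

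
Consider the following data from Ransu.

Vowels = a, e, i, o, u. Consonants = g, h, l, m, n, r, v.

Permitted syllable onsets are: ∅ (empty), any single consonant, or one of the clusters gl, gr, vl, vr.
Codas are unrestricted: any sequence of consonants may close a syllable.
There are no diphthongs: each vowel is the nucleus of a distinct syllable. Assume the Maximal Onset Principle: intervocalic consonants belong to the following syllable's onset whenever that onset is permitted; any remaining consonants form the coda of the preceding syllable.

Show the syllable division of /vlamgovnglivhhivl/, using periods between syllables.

vlam.govn.glivh.hivl

Vowels present: a, o, i, i; each is a nucleus, giving 4 syllables.
σ1/σ2 boundary: /mg/; trying suffixes from longest down, /g/ is the first permitted one, so coda /m/ | onset /g/.
σ2/σ3 boundary: /vngl/ — longest licit onset from the right is /gl/, leaving /vn/ as coda.
σ3/σ4 boundary: /vhh/ — longest licit onset from the right is /h/, leaving /vh/ as coda.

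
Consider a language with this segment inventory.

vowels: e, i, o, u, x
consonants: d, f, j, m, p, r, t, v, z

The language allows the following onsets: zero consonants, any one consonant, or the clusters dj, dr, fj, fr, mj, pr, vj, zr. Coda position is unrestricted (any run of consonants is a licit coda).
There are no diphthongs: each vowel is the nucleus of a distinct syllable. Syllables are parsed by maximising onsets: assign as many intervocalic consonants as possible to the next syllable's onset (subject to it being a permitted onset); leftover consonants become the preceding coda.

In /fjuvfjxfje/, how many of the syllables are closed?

1

Nuclei (vowels): u, x, e → 3 syllables.
Between /u/ (V1) and /x/ (V2): /vfj/; trying suffixes from longest down, /fj/ is the first permitted one, so coda /v/ | onset /fj/.
Between /x/ (V2) and /e/ (V3): /fj/ — entire cluster is a permitted onset → onset /fj/, coda ∅.
Putting it together: fjuv.fjx.fje.
Classifying each syllable: /fjuv/ (closed), /fjx/ (open), /fje/ (open).
Closed syllables: 1.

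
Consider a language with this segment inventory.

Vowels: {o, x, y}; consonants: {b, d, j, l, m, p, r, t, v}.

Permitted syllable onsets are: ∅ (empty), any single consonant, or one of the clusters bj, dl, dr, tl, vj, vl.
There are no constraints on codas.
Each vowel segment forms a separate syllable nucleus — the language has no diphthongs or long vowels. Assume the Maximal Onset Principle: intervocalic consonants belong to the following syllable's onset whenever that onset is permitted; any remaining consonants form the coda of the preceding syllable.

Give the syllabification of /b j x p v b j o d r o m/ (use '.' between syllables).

bjxpv.bjo.drom

Nuclei (vowels): x, o, o → 3 syllables.
Between /x/ (V1) and /o/ (V2): /pvbj/; trying suffixes from longest down, /bj/ is the first permitted one, so coda /pv/ | onset /bj/.
Between /o/ (V2) and /o/ (V3): cluster /dr/ — /dr/ is itself a permitted onset, so the whole cluster goes right; preceding coda = ∅.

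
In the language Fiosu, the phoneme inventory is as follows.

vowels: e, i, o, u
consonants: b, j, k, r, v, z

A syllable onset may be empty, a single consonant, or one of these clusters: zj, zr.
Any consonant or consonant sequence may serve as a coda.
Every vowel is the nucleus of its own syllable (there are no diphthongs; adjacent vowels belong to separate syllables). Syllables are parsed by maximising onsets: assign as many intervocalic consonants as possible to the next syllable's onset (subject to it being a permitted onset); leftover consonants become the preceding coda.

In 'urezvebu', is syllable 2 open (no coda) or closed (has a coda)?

closed

The vowels are u, e, e, u — 4 nuclei, so 4 syllables.
/u…e/ gap (V1→V2): just /r/ — single C goes to the following onset.
/e…e/ gap (V2→V3): /zv/ — longest licit onset from the right is /v/, leaving /z/ as coda.
/e…u/ gap (V3→V4): /b/ is a single consonant, so it becomes the next onset.
Result: u.rez.ve.bu.
Syllable 2 is /rez/ with coda /z/, so it is closed.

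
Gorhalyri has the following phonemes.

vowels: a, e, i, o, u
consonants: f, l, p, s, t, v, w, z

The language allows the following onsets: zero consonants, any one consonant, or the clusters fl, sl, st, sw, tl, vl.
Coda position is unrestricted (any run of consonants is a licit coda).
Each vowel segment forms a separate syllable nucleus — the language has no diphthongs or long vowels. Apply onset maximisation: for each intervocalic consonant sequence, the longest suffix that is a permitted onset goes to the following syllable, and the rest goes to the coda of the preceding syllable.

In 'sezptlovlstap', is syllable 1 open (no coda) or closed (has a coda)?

The vowels are e, o, a — 3 nuclei, so 3 syllables.
Between /e/ (V1) and /o/ (V2): /zptl/ splits as /zp/ + /tl/ (/tl/ is the longest suffix that is a licit onset).
Between /o/ (V2) and /a/ (V3): /vlst/ — longest licit onset from the right is /st/, leaving /vl/ as coda.
Result: sezp.tlovl.stap.
Syllable 1 is /sezp/ with coda /zp/, so it is closed.

closed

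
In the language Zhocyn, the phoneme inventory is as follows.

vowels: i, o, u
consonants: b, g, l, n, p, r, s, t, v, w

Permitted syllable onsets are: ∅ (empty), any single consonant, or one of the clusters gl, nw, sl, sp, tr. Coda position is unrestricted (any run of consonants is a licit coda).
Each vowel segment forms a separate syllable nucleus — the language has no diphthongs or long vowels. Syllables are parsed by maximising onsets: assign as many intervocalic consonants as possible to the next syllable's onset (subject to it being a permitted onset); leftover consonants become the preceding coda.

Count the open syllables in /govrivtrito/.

The vowels are o, i, i, o — 4 nuclei, so 4 syllables.
/o…i/ gap (V1→V2): /vr/ — longest licit onset from the right is /r/, leaving /v/ as coda.
/i…i/ gap (V2→V3): cluster /vtr/ — the longest permitted-onset suffix is /tr/; onset = /tr/, preceding coda = /v/.
/i…o/ gap (V3→V4): just /t/ — single C goes to the following onset.
So the parse is gov.riv.tri.to.
Classifying each syllable: /gov/ (closed), /riv/ (closed), /tri/ (open), /to/ (open).
Open syllables: 2.

2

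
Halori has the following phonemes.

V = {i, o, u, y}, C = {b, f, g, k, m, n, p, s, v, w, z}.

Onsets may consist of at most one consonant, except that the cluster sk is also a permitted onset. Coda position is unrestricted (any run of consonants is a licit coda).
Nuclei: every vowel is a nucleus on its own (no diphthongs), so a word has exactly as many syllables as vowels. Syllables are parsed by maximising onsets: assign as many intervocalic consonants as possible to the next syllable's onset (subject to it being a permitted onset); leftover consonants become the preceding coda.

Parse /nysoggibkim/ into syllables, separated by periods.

The vowels are y, o, i, i — 4 nuclei, so 4 syllables.
/y…o/ gap (V1→V2): /s/ is a single consonant, so it becomes the next onset.
/o…i/ gap (V2→V3): /gg/; trying suffixes from longest down, /g/ is the first permitted one, so coda /g/ | onset /g/.
/i…i/ gap (V3→V4): /bk/ — longest licit onset from the right is /k/, leaving /b/ as coda.

ny.sog.gib.kim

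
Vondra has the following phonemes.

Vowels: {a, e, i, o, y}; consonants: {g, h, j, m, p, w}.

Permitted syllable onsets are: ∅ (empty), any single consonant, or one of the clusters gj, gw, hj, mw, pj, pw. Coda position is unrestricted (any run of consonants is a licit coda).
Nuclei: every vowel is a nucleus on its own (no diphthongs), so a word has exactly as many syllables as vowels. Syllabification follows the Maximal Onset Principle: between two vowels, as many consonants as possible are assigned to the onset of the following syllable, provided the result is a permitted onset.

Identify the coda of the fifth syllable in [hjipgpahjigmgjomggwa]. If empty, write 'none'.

The vowels are i, a, i, o, a — 5 nuclei, so 5 syllables.
V1 /i/ – V2 /a/: /pgp/ splits as /pg/ + /p/ (/p/ is the longest suffix that is a licit onset).
V2 /a/ – V3 /i/: /hj/ is a licit onset in full, so it all attaches to the next syllable.
V3 /i/ – V4 /o/: /gmgj/ — longest licit onset from the right is /gj/, leaving /gm/ as coda.
V4 /o/ – V5 /a/: /mggw/ — longest licit onset from the right is /gw/, leaving /mg/ as coda.
Result: hjipg.pa.hjigm.gjomg.gwa.
Syllable 5 is /gwa/: onset /gw/, nucleus /a/, coda ∅.

none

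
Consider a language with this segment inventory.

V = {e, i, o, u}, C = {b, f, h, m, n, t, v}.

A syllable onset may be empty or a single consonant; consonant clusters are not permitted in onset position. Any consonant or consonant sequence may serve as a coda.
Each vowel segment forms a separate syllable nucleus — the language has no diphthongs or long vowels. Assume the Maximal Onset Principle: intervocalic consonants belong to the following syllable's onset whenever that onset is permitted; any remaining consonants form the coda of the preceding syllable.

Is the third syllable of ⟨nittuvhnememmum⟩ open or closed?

open

Vowels present: i, u, e, e, u; each is a nucleus, giving 5 syllables.
/i…u/ gap (V1→V2): /tt/ splits as /t/ + /t/ (/t/ is the longest suffix that is a licit onset).
/u…e/ gap (V2→V3): /vhn/ — longest licit onset from the right is /n/, leaving /vh/ as coda.
/e…e/ gap (V3→V4): /m/ → onset of the next syllable (single consonants are always licit onsets).
/e…u/ gap (V4→V5): /mm/; trying suffixes from longest down, /m/ is the first permitted one, so coda /m/ | onset /m/.
Result: nit.tuvh.ne.mem.mum.
Syllable 3 is /ne/; it ends in its nucleus with no coda, so it is open.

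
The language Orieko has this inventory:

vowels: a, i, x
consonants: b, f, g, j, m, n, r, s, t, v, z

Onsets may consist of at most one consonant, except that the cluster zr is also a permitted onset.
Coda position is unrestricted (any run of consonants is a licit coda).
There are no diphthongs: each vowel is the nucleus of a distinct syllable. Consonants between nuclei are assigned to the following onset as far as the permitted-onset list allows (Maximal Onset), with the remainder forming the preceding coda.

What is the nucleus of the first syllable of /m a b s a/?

Vowels present: a, a; each is a nucleus, giving 2 syllables.
The first nucleus (vowel 1 from the left) is /a/.

a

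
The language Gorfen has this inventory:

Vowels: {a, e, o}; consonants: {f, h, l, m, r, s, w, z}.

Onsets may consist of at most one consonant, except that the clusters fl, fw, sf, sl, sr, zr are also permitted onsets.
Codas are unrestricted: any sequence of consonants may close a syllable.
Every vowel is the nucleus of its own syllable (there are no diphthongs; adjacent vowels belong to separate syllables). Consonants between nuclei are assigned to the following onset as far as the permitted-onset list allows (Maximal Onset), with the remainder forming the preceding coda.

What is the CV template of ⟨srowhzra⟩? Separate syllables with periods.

Vowels present: o, a; each is a nucleus, giving 2 syllables.
σ1/σ2 boundary: /whzr/ splits as /wh/ + /zr/ (/zr/ is the longest suffix that is a licit onset).
So the parse is srowh.zra.
Mapping each syllable to C/V: /srowh/ → CCVCC, /zra/ → CCV.

CCVCC.CCV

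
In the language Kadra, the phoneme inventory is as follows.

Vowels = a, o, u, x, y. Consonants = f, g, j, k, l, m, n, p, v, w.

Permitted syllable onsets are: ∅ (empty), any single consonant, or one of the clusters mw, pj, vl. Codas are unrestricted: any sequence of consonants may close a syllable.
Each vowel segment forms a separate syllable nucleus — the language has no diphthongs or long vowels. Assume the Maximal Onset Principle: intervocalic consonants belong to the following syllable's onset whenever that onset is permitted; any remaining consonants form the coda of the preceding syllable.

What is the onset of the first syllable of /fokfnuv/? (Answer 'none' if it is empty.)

Vowels present: o, u; each is a nucleus, giving 2 syllables.
Between /o/ (V1) and /u/ (V2): cluster /kfn/ — the longest permitted-onset suffix is /n/; onset = /n/, preceding coda = /kf/.
So the parse is fokf.nuv.
Syllable 1 is /fokf/: onset /f/, nucleus /o/, coda /kf/.

f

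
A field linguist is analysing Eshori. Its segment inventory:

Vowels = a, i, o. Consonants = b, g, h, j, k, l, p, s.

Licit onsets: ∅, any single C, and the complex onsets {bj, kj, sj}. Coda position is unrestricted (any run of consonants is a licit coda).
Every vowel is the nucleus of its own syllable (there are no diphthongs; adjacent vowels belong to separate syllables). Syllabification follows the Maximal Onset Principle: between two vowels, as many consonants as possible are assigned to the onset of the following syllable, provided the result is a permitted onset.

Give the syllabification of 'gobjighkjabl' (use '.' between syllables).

Nuclei (vowels): o, i, a → 3 syllables.
σ1/σ2 boundary: /bj/ — entire cluster is a permitted onset → onset /bj/, coda ∅.
σ2/σ3 boundary: /ghkj/ splits as /gh/ + /kj/ (/kj/ is the longest suffix that is a licit onset).

go.bjigh.kjabl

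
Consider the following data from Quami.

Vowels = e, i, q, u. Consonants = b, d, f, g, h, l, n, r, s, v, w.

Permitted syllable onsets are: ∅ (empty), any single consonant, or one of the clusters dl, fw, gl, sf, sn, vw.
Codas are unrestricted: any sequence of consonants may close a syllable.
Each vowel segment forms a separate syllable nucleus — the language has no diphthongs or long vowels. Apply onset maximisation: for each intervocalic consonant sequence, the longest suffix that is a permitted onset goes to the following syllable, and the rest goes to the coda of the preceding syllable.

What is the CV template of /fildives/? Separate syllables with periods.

Vowels present: i, i, e; each is a nucleus, giving 3 syllables.
V1 /i/ – V2 /i/: /ld/ — longest licit onset from the right is /d/, leaving /l/ as coda.
V2 /i/ – V3 /e/: just /v/ — single C goes to the following onset.
Putting it together: fil.di.ves.
Mapping each syllable to C/V: /fil/ → CVC, /di/ → CV, /ves/ → CVC.

CVC.CV.CVC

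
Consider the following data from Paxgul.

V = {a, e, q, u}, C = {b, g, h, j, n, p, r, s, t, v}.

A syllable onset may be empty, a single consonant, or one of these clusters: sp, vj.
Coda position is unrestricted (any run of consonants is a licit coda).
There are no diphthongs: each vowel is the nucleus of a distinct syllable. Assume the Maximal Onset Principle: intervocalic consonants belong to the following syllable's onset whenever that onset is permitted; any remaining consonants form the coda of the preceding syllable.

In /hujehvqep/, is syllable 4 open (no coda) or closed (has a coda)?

closed

The vowels are u, e, q, e — 4 nuclei, so 4 syllables.
σ1/σ2 boundary: /j/ is a single consonant, so it becomes the next onset.
σ2/σ3 boundary: /hv/ — longest licit onset from the right is /v/, leaving /h/ as coda.
σ3/σ4 boundary: nothing intervenes; syllable break is V.V.
Syllabification: hu.jeh.vq.ep.
Syllable 4 is /ep/ with coda /p/, so it is closed.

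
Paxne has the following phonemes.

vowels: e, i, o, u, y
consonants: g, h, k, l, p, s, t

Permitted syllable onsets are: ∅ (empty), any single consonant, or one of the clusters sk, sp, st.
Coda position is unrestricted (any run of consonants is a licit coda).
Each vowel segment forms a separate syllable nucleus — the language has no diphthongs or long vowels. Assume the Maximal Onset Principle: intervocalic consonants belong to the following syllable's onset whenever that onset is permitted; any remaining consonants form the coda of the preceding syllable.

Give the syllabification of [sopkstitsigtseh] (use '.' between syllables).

sopk.stit.sigt.seh

Nuclei (vowels): o, i, i, e → 4 syllables.
V1 /o/ – V2 /i/: /pkst/; trying suffixes from longest down, /st/ is the first permitted one, so coda /pk/ | onset /st/.
V2 /i/ – V3 /i/: cluster /ts/ — the longest permitted-onset suffix is /s/; onset = /s/, preceding coda = /t/.
V3 /i/ – V4 /e/: /gts/ — longest licit onset from the right is /s/, leaving /gt/ as coda.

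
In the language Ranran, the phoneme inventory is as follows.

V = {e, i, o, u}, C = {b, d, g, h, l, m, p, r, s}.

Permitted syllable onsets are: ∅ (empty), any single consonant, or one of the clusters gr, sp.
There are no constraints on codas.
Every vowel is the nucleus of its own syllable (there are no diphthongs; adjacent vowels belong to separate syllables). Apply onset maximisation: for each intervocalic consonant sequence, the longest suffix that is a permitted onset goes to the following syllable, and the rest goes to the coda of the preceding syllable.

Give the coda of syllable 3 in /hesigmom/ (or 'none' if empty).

m

Vowels present: e, i, o; each is a nucleus, giving 3 syllables.
Between /e/ (V1) and /i/ (V2): /s/ is a single consonant, so it becomes the next onset.
Between /i/ (V2) and /o/ (V3): /gm/ splits as /g/ + /m/ (/m/ is the longest suffix that is a licit onset).
Putting it together: he.sig.mom.
Syllable 3 is /mom/: onset /m/, nucleus /o/, coda /m/.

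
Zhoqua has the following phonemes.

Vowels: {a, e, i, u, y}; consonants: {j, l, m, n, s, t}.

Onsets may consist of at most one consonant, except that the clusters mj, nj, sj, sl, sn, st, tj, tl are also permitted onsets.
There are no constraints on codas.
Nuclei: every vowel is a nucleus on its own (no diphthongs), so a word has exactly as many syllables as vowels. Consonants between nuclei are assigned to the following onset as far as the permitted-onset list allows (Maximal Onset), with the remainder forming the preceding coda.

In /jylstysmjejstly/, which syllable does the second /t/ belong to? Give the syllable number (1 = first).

Vowels present: y, y, e, y; each is a nucleus, giving 4 syllables.
/y…y/ gap (V1→V2): /lst/; trying suffixes from longest down, /st/ is the first permitted one, so coda /l/ | onset /st/.
/y…e/ gap (V2→V3): /smj/ — longest licit onset from the right is /mj/, leaving /s/ as coda.
/e…y/ gap (V3→V4): cluster /jstl/ — the longest permitted-onset suffix is /tl/; onset = /tl/, preceding coda = /js/.
So the parse is jyl.stys.mjejs.tly.
The second /t/ is in the onset of syllable 4 (/tly/).

4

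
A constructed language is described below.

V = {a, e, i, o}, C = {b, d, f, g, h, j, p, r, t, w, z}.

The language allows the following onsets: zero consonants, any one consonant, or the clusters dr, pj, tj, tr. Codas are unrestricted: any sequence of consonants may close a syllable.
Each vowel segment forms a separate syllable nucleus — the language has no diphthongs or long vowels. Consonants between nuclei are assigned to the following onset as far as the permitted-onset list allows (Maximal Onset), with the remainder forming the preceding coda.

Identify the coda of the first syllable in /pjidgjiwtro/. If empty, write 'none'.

Vowels present: i, i, o; each is a nucleus, giving 3 syllables.
Between /i/ (V1) and /i/ (V2): /dgj/ — longest licit onset from the right is /j/, leaving /dg/ as coda.
Between /i/ (V2) and /o/ (V3): /wtr/ — longest licit onset from the right is /tr/, leaving /w/ as coda.
Putting it together: pjidg.jiw.tro.
Syllable 1 is /pjidg/: onset /pj/, nucleus /i/, coda /dg/.

dg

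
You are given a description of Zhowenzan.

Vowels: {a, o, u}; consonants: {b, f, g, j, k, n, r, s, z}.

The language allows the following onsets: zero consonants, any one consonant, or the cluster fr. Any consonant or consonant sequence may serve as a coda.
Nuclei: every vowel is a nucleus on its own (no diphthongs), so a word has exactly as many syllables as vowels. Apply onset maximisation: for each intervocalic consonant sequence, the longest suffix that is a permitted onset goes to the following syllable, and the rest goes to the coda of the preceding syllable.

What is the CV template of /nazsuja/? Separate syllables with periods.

CVC.CV.CV

Nuclei (vowels): a, u, a → 3 syllables.
V1 /a/ – V2 /u/: /zs/ splits as /z/ + /s/ (/s/ is the longest suffix that is a licit onset).
V2 /u/ – V3 /a/: /j/ is a single consonant, so it becomes the next onset.
Result: naz.su.ja.
Mapping each syllable to C/V: /naz/ → CVC, /su/ → CV, /ja/ → CV.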